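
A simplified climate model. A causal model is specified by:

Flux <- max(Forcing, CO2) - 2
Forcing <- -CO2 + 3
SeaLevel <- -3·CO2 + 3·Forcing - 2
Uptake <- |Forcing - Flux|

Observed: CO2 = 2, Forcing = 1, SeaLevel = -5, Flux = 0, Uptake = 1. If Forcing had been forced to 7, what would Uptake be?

do(Forcing=7) replaces the equation Forcing <- -CO2 + 3 with the constant Forcing = 7.
Flux = max(Forcing, CO2) - 2  [with Forcing=7, CO2=2]  = 5
Uptake = |Forcing - Flux|  [with Forcing=7, Flux=5]  = 2

2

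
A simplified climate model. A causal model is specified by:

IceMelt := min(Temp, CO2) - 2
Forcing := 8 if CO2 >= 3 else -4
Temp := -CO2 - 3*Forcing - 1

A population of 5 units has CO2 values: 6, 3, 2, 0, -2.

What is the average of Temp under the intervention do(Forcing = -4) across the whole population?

Under do(Forcing=-4), Forcing's equation is replaced by Forcing=-4 for every unit. Per-unit Temp: 5, 8, 9, 11, 13. Mean = 9.2.

9.2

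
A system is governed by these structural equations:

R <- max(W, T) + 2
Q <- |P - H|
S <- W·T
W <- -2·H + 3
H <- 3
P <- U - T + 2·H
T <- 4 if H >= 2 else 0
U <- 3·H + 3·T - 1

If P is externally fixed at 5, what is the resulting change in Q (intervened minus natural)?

do(P=5) replaces the equation P <- U - T + 2·H with the constant P = 5.
Q = |P - H|  [with P=5, H=3]  = 2
Without intervention: T = 4 if H >= 2 else 0  [with H=3]  = 4; U = 3·H + 3·T - 1  [with H=3, T=4]  = 20; P = U - T + 2·H  [with U=20, T=4, H=3]  = 22; Q = |P - H|  [with P=22, H=3]  = 19.
Change = 2 − 19 = -17.

-17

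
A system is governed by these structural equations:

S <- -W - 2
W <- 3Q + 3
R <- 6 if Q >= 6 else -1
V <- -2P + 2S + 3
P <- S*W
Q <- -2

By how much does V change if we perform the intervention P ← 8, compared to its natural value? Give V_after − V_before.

The intervention breaks the incoming arrows to P: P <- S*W no longer applies, and P = 8.
W = 3Q + 3  [with Q=-2]  = -3
S = -W - 2  [with W=-3]  = 1
V = -2P + 2S + 3  [with P=8, S=1]  = -11
Without intervention: W = 3Q + 3  [with Q=-2]  = -3; S = -W - 2  [with W=-3]  = 1; P = S*W  [with S=1, W=-3]  = -3; V = -2P + 2S + 3  [with P=-3, S=1]  = 11.
Change = -11 − 11 = -22.

-22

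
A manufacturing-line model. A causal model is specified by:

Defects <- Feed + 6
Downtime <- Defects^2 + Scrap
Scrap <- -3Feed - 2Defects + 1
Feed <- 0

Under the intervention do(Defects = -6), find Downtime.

49

Under do(Defects=-6), the mechanism Defects <- Feed + 6 is discarded; Defects is fixed at -6.
Scrap = -3Feed - 2Defects + 1  [with Feed=0, Defects=-6]  = 13
Downtime = Defects^2 + Scrap  [with Defects=-6, Scrap=13]  = 49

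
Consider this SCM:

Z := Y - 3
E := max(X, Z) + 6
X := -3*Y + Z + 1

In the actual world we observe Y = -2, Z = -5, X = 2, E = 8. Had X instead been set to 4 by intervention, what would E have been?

The intervention breaks the incoming arrows to X: X := -3*Y + Z + 1 no longer applies, and X = 4.
Z = Y - 3  [with Y=-2]  = -5
E = max(X, Z) + 6  [with X=4, Z=-5]  = 10

10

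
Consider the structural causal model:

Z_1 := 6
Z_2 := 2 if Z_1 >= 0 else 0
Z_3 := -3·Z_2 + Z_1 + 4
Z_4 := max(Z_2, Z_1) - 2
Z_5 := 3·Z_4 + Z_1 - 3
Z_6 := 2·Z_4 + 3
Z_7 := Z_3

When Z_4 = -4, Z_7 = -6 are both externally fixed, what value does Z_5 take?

-9

Setting Z_4 = -4, Z_7 = -6 by intervention discards those variables' equations.
Z_5 = 3·Z_4 + Z_1 - 3  [with Z_4=-4, Z_1=6]  = -9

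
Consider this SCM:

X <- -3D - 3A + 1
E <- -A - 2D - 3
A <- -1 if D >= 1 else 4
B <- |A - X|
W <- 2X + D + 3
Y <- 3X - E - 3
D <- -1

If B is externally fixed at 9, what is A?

Under do(B=9), the mechanism B <- |A - X| is discarded; B is fixed at 9.
A is not downstream of the intervention, so its value is determined by the original equations.
A = -1 if D >= 1 else 4  [with D=-1]  = 4

4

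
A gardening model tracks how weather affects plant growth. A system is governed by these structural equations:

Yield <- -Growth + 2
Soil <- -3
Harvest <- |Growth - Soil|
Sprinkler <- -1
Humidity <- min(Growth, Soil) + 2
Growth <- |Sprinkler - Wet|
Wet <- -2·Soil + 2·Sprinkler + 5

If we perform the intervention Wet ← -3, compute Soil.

Under do(Wet=-3), the mechanism Wet <- -2·Soil + 2·Sprinkler + 5 is discarded; Wet is fixed at -3.
Since Soil is not a descendant of the intervened variable, it is unaffected.

-3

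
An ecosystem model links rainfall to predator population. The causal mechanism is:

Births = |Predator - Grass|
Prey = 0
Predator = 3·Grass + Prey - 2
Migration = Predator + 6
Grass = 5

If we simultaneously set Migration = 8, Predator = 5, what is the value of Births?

0

Under do(Migration = 8, Predator = 5), each intervened variable's structural equation is replaced by its fixed value.
Births = |Predator - Grass|  [with Predator=5, Grass=5]  = 0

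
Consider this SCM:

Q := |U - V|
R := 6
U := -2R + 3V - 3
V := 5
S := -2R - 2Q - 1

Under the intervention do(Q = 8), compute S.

Intervening sets Q = 8 and removes its equation (Q := |U - V|).
S = -2R - 2Q - 1  [with R=6, Q=8]  = -29

-29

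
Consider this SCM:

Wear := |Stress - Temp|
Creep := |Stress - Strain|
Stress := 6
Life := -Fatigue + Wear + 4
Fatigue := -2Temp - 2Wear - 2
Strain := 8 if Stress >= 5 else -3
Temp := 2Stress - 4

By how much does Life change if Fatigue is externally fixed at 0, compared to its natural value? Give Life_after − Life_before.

Intervening sets Fatigue = 0 and removes its equation (Fatigue := -2Temp - 2Wear - 2).
Temp = 2Stress - 4  [with Stress=6]  = 8
Wear = |Stress - Temp|  [with Stress=6, Temp=8]  = 2
Life = -Fatigue + Wear + 4  [with Fatigue=0, Wear=2]  = 6
Without intervention: Temp = 2Stress - 4  [with Stress=6]  = 8; Wear = |Stress - Temp|  [with Stress=6, Temp=8]  = 2; Fatigue = -2Temp - 2Wear - 2  [with Temp=8, Wear=2]  = -22; Life = -Fatigue + Wear + 4  [with Fatigue=-22, Wear=2]  = 28.
Change = 6 − 28 = -22.

-22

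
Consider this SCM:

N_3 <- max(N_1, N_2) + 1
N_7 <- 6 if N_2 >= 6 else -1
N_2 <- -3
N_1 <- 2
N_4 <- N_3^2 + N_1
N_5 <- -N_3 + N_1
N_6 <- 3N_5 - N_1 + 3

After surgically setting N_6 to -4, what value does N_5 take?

do(N_6=-4) replaces the equation N_6 <- 3N_5 - N_1 + 3 with the constant N_6 = -4.
Since N_5 is not a descendant of the intervened variable, it is unaffected.
N_3 = max(N_1, N_2) + 1  [with N_1=2, N_2=-3]  = 3
N_5 = -N_3 + N_1  [with N_3=3, N_1=2]  = -1

-1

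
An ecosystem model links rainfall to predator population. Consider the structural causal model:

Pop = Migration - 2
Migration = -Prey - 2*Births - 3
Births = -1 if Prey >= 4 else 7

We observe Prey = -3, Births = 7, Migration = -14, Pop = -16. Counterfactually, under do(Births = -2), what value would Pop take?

Under do(Births=-2), the mechanism Births = -1 if Prey >= 4 else 7 is discarded; Births is fixed at -2.
Migration = -Prey - 2*Births - 3  [with Prey=-3, Births=-2]  = 4
Pop = Migration - 2  [with Migration=4]  = 2

2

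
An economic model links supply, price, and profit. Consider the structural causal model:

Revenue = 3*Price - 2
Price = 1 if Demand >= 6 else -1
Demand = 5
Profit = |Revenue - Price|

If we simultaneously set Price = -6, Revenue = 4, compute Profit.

Setting Price = -6, Revenue = 4 by intervention discards those variables' equations.
Profit = |Revenue - Price|  [with Revenue=4, Price=-6]  = 10

10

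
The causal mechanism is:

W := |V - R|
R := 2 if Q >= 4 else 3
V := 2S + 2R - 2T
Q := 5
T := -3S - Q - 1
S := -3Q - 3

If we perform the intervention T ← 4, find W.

42

Under do(T=4), the mechanism T := -3S - Q - 1 is discarded; T is fixed at 4.
S = -3Q - 3  [with Q=5]  = -18
R = 2 if Q >= 4 else 3  [with Q=5]  = 2
V = 2S + 2R - 2T  [with S=-18, R=2, T=4]  = -40
W = |V - R|  [with V=-40, R=2]  = 42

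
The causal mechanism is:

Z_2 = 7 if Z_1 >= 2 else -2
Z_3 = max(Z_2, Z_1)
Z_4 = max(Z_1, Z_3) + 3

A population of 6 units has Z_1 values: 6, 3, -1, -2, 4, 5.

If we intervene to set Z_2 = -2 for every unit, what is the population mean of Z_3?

The intervention sets Z_2=-2 in all 6 units regardless of Z_1. Recomputing Z_3 per unit gives 6, 3, -1, -2, 4, 5; average 2.5.

2.5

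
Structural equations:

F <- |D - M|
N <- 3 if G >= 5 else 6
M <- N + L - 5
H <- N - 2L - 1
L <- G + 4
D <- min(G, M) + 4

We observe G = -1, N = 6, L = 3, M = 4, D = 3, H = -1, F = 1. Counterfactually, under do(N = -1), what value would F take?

Under do(N=-1), the mechanism N <- 3 if G >= 5 else 6 is discarded; N is fixed at -1.
L = G + 4  [with G=-1]  = 3
M = N + L - 5  [with N=-1, L=3]  = -3
D = min(G, M) + 4  [with G=-1, M=-3]  = 1
F = |D - M|  [with D=1, M=-3]  = 4

4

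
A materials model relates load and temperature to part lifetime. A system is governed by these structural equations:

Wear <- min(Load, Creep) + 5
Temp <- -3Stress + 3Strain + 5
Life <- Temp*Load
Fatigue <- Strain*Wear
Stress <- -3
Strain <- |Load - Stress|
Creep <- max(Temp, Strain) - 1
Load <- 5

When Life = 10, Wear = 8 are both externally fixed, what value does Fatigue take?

64

Setting Life = 10, Wear = 8 by intervention discards those variables' equations.
Strain = |Load - Stress|  [with Load=5, Stress=-3]  = 8
Fatigue = Strain*Wear  [with Strain=8, Wear=8]  = 64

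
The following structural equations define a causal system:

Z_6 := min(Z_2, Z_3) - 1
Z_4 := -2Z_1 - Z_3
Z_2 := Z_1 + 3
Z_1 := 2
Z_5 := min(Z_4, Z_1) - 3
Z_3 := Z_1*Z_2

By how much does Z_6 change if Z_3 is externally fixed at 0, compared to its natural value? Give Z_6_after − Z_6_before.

-5

The intervention breaks the incoming arrows to Z_3: Z_3 := Z_1*Z_2 no longer applies, and Z_3 = 0.
Z_2 = Z_1 + 3  [with Z_1=2]  = 5
Z_6 = min(Z_2, Z_3) - 1  [with Z_2=5, Z_3=0]  = -1
Without intervention: Z_2 = Z_1 + 3  [with Z_1=2]  = 5; Z_3 = Z_1*Z_2  [with Z_1=2, Z_2=5]  = 10; Z_6 = min(Z_2, Z_3) - 1  [with Z_2=5, Z_3=10]  = 4.
Change = -1 − 4 = -5.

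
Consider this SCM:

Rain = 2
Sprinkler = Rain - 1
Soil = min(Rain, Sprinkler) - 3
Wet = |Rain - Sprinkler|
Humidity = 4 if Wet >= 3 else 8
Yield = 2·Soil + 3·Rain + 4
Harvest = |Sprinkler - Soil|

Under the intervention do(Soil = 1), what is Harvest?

0

The intervention breaks the incoming arrows to Soil: Soil = min(Rain, Sprinkler) - 3 no longer applies, and Soil = 1.
Sprinkler = Rain - 1  [with Rain=2]  = 1
Harvest = |Sprinkler - Soil|  [with Sprinkler=1, Soil=1]  = 0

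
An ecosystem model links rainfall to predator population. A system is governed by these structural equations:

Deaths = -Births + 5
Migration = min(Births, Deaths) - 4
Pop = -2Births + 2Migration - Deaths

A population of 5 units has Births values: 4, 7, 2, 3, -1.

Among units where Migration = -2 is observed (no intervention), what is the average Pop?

-11.5

E[Pop|Migration=-2] averages over only the 2 units with Migration=-2 (Births = 2, 3): Pop = -11, -12, mean -11.5.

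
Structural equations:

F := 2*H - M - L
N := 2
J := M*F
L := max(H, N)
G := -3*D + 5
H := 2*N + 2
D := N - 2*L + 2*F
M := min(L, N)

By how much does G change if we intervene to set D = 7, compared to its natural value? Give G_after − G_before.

-27

Intervening sets D = 7 and removes its equation (D := N - 2*L + 2*F).
G = -3*D + 5  [with D=7]  = -16
Without intervention: H = 2*N + 2  [with N=2]  = 6; L = max(H, N)  [with H=6, N=2]  = 6; M = min(L, N)  [with L=6, N=2]  = 2; F = 2*H - M - L  [with H=6, M=2, L=6]  = 4; D = N - 2*L + 2*F  [with N=2, L=6, F=4]  = -2; G = -3*D + 5  [with D=-2]  = 11.
Change = -16 − 11 = -27.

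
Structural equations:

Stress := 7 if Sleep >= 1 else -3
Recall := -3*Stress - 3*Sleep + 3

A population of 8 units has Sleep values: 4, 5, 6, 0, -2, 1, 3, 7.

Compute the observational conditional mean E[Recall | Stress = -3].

15

E[Recall|Stress=-3] averages over only the 2 units with Stress=-3 (Sleep = 0, -2): Recall = 12, 18, mean 15.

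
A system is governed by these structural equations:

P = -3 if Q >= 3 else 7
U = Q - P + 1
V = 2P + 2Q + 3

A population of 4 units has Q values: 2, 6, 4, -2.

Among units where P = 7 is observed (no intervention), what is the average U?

Conditioning on P=7 selects the 2 unit(s) with Q ∈ {2, -2}. Their U values: -4, -8. Mean = -6.

-6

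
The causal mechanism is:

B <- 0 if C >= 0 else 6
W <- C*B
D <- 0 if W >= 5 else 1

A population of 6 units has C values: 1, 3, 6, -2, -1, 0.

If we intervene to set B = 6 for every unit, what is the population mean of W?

do(B=6) breaks B's dependence on C. With B=6 fixed, W across the units is 6, 18, 36, -12, -6, 0, mean 7.

7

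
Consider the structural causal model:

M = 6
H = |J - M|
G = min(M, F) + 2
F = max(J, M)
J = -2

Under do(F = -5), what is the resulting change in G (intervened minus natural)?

-11

do(F=-5) replaces the equation F = max(J, M) with the constant F = -5.
G = min(M, F) + 2  [with M=6, F=-5]  = -3
Without intervention: F = max(J, M)  [with J=-2, M=6]  = 6; G = min(M, F) + 2  [with M=6, F=6]  = 8.
Change = -3 − 8 = -11.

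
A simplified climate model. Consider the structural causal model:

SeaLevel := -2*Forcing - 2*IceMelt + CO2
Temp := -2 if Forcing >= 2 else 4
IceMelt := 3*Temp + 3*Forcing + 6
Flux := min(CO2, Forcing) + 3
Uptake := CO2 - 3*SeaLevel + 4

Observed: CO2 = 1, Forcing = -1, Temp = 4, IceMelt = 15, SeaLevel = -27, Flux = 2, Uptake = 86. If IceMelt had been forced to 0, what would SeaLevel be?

3

Intervening sets IceMelt = 0 and removes its equation (IceMelt := 3*Temp + 3*Forcing + 6).
SeaLevel = -2*Forcing - 2*IceMelt + CO2  [with Forcing=-1, IceMelt=0, CO2=1]  = 3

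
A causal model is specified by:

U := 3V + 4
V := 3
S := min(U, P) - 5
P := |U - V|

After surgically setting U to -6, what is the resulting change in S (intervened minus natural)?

Under do(U=-6), the mechanism U := 3V + 4 is discarded; U is fixed at -6.
P = |U - V|  [with U=-6, V=3]  = 9
S = min(U, P) - 5  [with U=-6, P=9]  = -11
Without intervention: U = 3V + 4  [with V=3]  = 13; P = |U - V|  [with U=13, V=3]  = 10; S = min(U, P) - 5  [with U=13, P=10]  = 5.
Change = -11 − 5 = -16.

-16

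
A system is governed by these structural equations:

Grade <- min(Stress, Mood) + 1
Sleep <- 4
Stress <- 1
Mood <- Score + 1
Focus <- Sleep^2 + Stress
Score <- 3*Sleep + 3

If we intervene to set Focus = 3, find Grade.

2

The intervention breaks the incoming arrows to Focus: Focus <- Sleep^2 + Stress no longer applies, and Focus = 3.
No directed path runs from Focus to Grade, so Grade keeps its natural value.
Score = 3*Sleep + 3  [with Sleep=4]  = 15
Mood = Score + 1  [with Score=15]  = 16
Grade = min(Stress, Mood) + 1  [with Stress=1, Mood=16]  = 2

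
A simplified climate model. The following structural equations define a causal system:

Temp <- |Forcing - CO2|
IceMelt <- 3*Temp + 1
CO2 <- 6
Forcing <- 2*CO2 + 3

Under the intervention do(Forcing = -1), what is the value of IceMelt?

Under do(Forcing=-1), the mechanism Forcing <- 2*CO2 + 3 is discarded; Forcing is fixed at -1.
Temp = |Forcing - CO2|  [with Forcing=-1, CO2=6]  = 7
IceMelt = 3*Temp + 1  [with Temp=7]  = 22

22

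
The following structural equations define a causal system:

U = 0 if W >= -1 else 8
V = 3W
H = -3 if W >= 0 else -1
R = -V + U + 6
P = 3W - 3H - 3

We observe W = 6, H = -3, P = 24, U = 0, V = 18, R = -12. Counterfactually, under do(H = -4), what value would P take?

27

The intervention breaks the incoming arrows to H: H = -3 if W >= 0 else -1 no longer applies, and H = -4.
P = 3W - 3H - 3  [with W=6, H=-4]  = 27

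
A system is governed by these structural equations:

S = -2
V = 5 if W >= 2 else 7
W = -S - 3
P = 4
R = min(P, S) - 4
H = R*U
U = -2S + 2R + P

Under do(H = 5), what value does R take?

do(H=5) replaces the equation H = R*U with the constant H = 5.
R is not downstream of the intervention, so its value is determined by the original equations.
R = min(P, S) - 4  [with P=4, S=-2]  = -6

-6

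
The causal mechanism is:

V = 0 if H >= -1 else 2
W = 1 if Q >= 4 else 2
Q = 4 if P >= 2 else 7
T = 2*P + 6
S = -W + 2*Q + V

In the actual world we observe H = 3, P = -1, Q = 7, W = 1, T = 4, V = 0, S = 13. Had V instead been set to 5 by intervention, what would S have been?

Intervening sets V = 5 and removes its equation (V = 0 if H >= -1 else 2).
Q = 4 if P >= 2 else 7  [with P=-1]  = 7
W = 1 if Q >= 4 else 2  [with Q=7]  = 1
S = -W + 2*Q + V  [with W=1, Q=7, V=5]  = 18

18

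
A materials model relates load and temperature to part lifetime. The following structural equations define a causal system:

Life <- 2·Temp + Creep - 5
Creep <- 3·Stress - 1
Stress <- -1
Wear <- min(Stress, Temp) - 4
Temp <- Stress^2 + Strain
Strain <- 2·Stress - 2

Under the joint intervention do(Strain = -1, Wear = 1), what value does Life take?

-9

Setting Strain = -1, Wear = 1 by intervention discards those variables' equations.
Temp = Stress^2 + Strain  [with Stress=-1, Strain=-1]  = 0
Creep = 3·Stress - 1  [with Stress=-1]  = -4
Life = 2·Temp + Creep - 5  [with Temp=0, Creep=-4]  = -9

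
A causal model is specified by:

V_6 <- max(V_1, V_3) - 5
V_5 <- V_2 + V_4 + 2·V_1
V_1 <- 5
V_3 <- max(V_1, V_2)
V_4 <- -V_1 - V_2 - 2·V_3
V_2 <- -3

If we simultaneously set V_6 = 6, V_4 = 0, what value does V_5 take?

7

Setting V_6 = 6, V_4 = 0 by intervention discards those variables' equations.
V_5 = V_2 + V_4 + 2·V_1  [with V_2=-3, V_4=0, V_1=5]  = 7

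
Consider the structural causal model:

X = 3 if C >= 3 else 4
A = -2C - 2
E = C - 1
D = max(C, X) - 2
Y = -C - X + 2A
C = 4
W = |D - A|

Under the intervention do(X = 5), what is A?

Under do(X=5), the mechanism X = 3 if C >= 3 else 4 is discarded; X is fixed at 5.
Since A is not a descendant of the intervened variable, it is unaffected.
A = -2C - 2  [with C=4]  = -10

-10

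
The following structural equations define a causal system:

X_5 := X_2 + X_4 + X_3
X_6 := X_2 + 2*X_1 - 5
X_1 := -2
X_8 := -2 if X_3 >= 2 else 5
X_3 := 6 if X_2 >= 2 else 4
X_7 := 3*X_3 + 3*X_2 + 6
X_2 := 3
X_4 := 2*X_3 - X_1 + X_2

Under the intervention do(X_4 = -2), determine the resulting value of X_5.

Intervening sets X_4 = -2 and removes its equation (X_4 := 2*X_3 - X_1 + X_2).
X_3 = 6 if X_2 >= 2 else 4  [with X_2=3]  = 6
X_5 = X_2 + X_4 + X_3  [with X_2=3, X_4=-2, X_3=6]  = 7

7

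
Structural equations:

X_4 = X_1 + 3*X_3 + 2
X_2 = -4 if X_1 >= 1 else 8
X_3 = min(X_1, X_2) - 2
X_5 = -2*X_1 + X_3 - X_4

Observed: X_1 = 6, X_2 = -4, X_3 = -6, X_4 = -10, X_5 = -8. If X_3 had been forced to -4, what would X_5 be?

do(X_3=-4) replaces the equation X_3 = min(X_1, X_2) - 2 with the constant X_3 = -4.
X_4 = X_1 + 3*X_3 + 2  [with X_1=6, X_3=-4]  = -4
X_5 = -2*X_1 + X_3 - X_4  [with X_1=6, X_3=-4, X_4=-4]  = -12

-12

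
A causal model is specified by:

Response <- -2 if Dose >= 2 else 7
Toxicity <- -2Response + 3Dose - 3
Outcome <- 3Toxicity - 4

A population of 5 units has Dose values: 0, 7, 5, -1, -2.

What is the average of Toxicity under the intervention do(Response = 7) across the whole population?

-11.6

Under do(Response=7), Response's equation is replaced by Response=7 for every unit. Per-unit Toxicity: -17, 4, -2, -20, -23. Mean = -11.6.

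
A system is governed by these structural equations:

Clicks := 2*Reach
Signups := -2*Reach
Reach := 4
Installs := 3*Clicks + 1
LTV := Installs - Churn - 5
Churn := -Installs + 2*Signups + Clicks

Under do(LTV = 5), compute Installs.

25

do(LTV=5) replaces the equation LTV := Installs - Churn - 5 with the constant LTV = 5.
Installs is not downstream of the intervention, so its value is determined by the original equations.
Clicks = 2*Reach  [with Reach=4]  = 8
Installs = 3*Clicks + 1  [with Clicks=8]  = 25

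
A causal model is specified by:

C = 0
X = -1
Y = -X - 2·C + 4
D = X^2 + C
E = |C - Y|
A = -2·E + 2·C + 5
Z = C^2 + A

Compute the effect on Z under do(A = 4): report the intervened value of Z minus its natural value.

9

Intervening sets A = 4 and removes its equation (A = -2·E + 2·C + 5).
Z = C^2 + A  [with C=0, A=4]  = 4
Without intervention: Y = -X - 2·C + 4  [with X=-1, C=0]  = 5; E = |C - Y|  [with C=0, Y=5]  = 5; A = -2·E + 2·C + 5  [with E=5, C=0]  = -5; Z = C^2 + A  [with C=0, A=-5]  = -5.
Change = 4 − (-5) = 9.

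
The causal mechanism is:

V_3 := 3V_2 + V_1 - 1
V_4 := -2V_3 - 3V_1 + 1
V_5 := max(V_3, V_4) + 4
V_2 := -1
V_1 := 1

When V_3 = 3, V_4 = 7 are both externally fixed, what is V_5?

11

Setting V_3 = 3, V_4 = 7 by intervention discards those variables' equations.
V_5 = max(V_3, V_4) + 4  [with V_3=3, V_4=7]  = 11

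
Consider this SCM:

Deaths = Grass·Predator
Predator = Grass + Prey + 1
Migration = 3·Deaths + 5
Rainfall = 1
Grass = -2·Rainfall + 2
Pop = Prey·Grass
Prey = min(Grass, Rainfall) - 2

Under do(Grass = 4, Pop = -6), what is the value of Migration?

53

Under do(Grass = 4, Pop = -6), each intervened variable's structural equation is replaced by its fixed value.
Prey = min(Grass, Rainfall) - 2  [with Grass=4, Rainfall=1]  = -1
Predator = Grass + Prey + 1  [with Grass=4, Prey=-1]  = 4
Deaths = Grass·Predator  [with Grass=4, Predator=4]  = 16
Migration = 3·Deaths + 5  [with Deaths=16]  = 53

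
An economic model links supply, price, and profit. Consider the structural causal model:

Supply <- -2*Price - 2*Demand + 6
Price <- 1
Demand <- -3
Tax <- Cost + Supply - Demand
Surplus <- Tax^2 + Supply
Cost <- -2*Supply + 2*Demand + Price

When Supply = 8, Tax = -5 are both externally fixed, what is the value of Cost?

The joint intervention fixes Supply = 8, Tax = -5, removing each variable's own equation.
Cost = -2*Supply + 2*Demand + Price  [with Supply=8, Demand=-3, Price=1]  = -21

-21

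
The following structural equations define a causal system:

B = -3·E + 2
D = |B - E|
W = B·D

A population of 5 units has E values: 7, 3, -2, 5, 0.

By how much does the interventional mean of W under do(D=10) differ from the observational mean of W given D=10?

The intervention sets D=10 in all 5 units regardless of E. Recomputing W per unit gives -190, -70, 80, -130, 20; average -58.
E[W|D=10] averages over only the 2 units with D=10 (E = 3, -2): W = -70, 80, mean 5.
Difference = -58 − 5 = -63.

-63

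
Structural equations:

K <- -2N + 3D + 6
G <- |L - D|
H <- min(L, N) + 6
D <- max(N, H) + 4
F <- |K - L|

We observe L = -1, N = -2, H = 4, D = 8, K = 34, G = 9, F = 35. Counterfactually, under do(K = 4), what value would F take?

5

Under do(K=4), the mechanism K <- -2N + 3D + 6 is discarded; K is fixed at 4.
F = |K - L|  [with K=4, L=-1]  = 5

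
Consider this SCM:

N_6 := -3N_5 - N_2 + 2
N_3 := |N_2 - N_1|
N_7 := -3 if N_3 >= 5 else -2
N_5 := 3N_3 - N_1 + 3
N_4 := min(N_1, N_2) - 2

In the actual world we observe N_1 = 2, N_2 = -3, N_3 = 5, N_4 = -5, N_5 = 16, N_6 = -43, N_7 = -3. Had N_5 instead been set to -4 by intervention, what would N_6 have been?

The intervention breaks the incoming arrows to N_5: N_5 := 3N_3 - N_1 + 3 no longer applies, and N_5 = -4.
N_6 = -3N_5 - N_2 + 2  [with N_5=-4, N_2=-3]  = 17

17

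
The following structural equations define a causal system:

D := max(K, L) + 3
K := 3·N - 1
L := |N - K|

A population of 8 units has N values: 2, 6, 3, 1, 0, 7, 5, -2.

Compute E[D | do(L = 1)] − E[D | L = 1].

7

The intervention sets L=1 in all 8 units regardless of N. Recomputing D per unit gives 8, 20, 11, 5, 4, 23, 17, 4; average 11.5.
E[D|L=1] averages over only the 2 units with L=1 (N = 1, 0): D = 5, 4, mean 4.5.
Difference = 11.5 − 4.5 = 7.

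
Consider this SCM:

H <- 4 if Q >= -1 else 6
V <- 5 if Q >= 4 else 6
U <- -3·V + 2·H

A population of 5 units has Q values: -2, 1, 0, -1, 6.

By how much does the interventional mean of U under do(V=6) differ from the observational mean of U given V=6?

The intervention sets V=6 in all 5 units regardless of Q. Recomputing U per unit gives -6, -10, -10, -10, -10; average -9.2.
Conditioning on V=6 selects the 4 unit(s) with Q ∈ {-2, 1, 0, -1}. Their U values: -6, -10, -10, -10. Mean = -9.
Difference = -9.2 − (-9) = -0.2.

-0.2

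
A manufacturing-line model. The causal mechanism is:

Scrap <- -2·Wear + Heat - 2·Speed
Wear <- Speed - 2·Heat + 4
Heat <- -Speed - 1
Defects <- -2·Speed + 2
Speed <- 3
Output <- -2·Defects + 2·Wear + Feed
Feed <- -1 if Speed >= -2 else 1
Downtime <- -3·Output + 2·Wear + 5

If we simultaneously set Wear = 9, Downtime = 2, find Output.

25

Setting Wear = 9, Downtime = 2 by intervention discards those variables' equations.
Feed = -1 if Speed >= -2 else 1  [with Speed=3]  = -1
Defects = -2·Speed + 2  [with Speed=3]  = -4
Output = -2·Defects + 2·Wear + Feed  [with Defects=-4, Wear=9, Feed=-1]  = 25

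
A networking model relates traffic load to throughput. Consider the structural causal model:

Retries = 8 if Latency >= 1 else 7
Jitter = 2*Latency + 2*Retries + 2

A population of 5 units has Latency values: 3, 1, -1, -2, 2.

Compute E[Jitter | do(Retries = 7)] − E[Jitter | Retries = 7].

Every unit gets Retries=7 under the intervention. Jitter values become 22, 18, 14, 12, 20; E[Jitter|do(Retries=7)] = 17.2.
E[Jitter|Retries=7] averages over only the 2 units with Retries=7 (Latency = -1, -2): Jitter = 14, 12, mean 13.
Difference = 17.2 − 13 = 4.2.

4.2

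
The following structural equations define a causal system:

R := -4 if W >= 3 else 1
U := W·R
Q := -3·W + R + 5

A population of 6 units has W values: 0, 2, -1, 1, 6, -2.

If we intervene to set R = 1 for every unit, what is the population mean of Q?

3

do(R=1) breaks R's dependence on W. With R=1 fixed, Q across the units is 6, 0, 9, 3, -12, 12, mean 3.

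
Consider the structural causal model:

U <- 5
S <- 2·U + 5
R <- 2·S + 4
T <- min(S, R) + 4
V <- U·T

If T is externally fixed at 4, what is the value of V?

Intervening sets T = 4 and removes its equation (T <- min(S, R) + 4).
V = U·T  [with U=5, T=4]  = 20

20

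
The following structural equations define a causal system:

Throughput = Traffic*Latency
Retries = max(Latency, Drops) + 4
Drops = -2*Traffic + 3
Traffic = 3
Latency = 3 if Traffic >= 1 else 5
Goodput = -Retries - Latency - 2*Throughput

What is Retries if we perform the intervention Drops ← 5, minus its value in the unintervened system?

2

The intervention breaks the incoming arrows to Drops: Drops = -2*Traffic + 3 no longer applies, and Drops = 5.
Latency = 3 if Traffic >= 1 else 5  [with Traffic=3]  = 3
Retries = max(Latency, Drops) + 4  [with Latency=3, Drops=5]  = 9
Without intervention: Latency = 3 if Traffic >= 1 else 5  [with Traffic=3]  = 3; Drops = -2*Traffic + 3  [with Traffic=3]  = -3; Retries = max(Latency, Drops) + 4  [with Latency=3, Drops=-3]  = 7.
Change = 9 − 7 = 2.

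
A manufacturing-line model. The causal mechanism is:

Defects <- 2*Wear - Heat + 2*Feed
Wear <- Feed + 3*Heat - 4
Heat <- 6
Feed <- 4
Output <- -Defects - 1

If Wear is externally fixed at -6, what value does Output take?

do(Wear=-6) replaces the equation Wear <- Feed + 3*Heat - 4 with the constant Wear = -6.
Defects = 2*Wear - Heat + 2*Feed  [with Wear=-6, Heat=6, Feed=4]  = -10
Output = -Defects - 1  [with Defects=-10]  = 9

9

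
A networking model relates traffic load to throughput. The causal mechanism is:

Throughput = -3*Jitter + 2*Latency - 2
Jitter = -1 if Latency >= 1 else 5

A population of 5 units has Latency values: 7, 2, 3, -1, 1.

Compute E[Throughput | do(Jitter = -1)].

The intervention sets Jitter=-1 in all 5 units regardless of Latency. Recomputing Throughput per unit gives 15, 5, 7, -1, 3; average 5.8.

5.8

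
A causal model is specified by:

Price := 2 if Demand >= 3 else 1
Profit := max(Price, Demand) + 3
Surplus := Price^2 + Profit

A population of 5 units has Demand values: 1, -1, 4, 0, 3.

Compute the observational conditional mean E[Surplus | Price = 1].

5

Conditioning on Price=1 selects the 3 unit(s) with Demand ∈ {1, -1, 0}. Their Surplus values: 5, 5, 5. Mean = 5.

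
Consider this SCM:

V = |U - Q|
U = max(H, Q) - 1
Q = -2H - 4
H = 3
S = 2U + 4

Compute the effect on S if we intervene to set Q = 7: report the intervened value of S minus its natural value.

do(Q=7) replaces the equation Q = -2H - 4 with the constant Q = 7.
U = max(H, Q) - 1  [with H=3, Q=7]  = 6
S = 2U + 4  [with U=6]  = 16
Without intervention: Q = -2H - 4  [with H=3]  = -10; U = max(H, Q) - 1  [with H=3, Q=-10]  = 2; S = 2U + 4  [with U=2]  = 8.
Change = 16 − 8 = 8.

8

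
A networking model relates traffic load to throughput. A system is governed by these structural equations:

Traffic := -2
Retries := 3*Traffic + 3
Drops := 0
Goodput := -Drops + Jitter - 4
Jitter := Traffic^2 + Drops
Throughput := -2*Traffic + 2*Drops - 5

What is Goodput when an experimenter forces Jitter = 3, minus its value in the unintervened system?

-1

Under do(Jitter=3), the mechanism Jitter := Traffic^2 + Drops is discarded; Jitter is fixed at 3.
Goodput = -Drops + Jitter - 4  [with Drops=0, Jitter=3]  = -1
Without intervention: Jitter = Traffic^2 + Drops  [with Traffic=-2, Drops=0]  = 4; Goodput = -Drops + Jitter - 4  [with Drops=0, Jitter=4]  = 0.
Change = -1 − 0 = -1.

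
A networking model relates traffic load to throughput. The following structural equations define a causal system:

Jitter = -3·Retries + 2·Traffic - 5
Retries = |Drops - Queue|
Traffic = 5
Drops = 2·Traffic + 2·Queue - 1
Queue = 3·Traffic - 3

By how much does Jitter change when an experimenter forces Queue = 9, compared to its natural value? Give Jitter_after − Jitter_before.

9

do(Queue=9) replaces the equation Queue = 3·Traffic - 3 with the constant Queue = 9.
Drops = 2·Traffic + 2·Queue - 1  [with Traffic=5, Queue=9]  = 27
Retries = |Drops - Queue|  [with Drops=27, Queue=9]  = 18
Jitter = -3·Retries + 2·Traffic - 5  [with Retries=18, Traffic=5]  = -49
Without intervention: Queue = 3·Traffic - 3  [with Traffic=5]  = 12; Drops = 2·Traffic + 2·Queue - 1  [with Traffic=5, Queue=12]  = 33; Retries = |Drops - Queue|  [with Drops=33, Queue=12]  = 21; Jitter = -3·Retries + 2·Traffic - 5  [with Retries=21, Traffic=5]  = -58.
Change = -49 − (-58) = 9.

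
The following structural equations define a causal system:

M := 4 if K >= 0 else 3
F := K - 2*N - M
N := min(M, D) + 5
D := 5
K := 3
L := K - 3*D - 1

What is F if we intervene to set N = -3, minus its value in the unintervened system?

24

Intervening sets N = -3 and removes its equation (N := min(M, D) + 5).
M = 4 if K >= 0 else 3  [with K=3]  = 4
F = K - 2*N - M  [with K=3, N=-3, M=4]  = 5
Without intervention: M = 4 if K >= 0 else 3  [with K=3]  = 4; N = min(M, D) + 5  [with M=4, D=5]  = 9; F = K - 2*N - M  [with K=3, N=9, M=4]  = -19.
Change = 5 − (-19) = 24.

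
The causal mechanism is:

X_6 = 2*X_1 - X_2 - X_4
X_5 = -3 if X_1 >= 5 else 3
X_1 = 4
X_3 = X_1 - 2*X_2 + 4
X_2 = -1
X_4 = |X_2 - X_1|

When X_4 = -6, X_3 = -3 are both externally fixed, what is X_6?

The joint intervention fixes X_4 = -6, X_3 = -3, removing each variable's own equation.
X_6 = 2*X_1 - X_2 - X_4  [with X_1=4, X_2=-1, X_4=-6]  = 15

15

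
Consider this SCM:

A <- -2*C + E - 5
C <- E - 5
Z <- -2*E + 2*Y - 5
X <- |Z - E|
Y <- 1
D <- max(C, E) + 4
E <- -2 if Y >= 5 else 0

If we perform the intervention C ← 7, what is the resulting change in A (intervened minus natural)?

-24

The intervention breaks the incoming arrows to C: C <- E - 5 no longer applies, and C = 7.
E = -2 if Y >= 5 else 0  [with Y=1]  = 0
A = -2*C + E - 5  [with C=7, E=0]  = -19
Without intervention: E = -2 if Y >= 5 else 0  [with Y=1]  = 0; C = E - 5  [with E=0]  = -5; A = -2*C + E - 5  [with C=-5, E=0]  = 5.
Change = -19 − 5 = -24.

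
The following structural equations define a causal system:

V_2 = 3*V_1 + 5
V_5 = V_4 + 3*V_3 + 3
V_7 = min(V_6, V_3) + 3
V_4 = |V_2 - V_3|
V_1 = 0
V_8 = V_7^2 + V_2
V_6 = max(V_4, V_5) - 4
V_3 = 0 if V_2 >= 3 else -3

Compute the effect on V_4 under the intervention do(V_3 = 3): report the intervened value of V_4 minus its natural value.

The intervention breaks the incoming arrows to V_3: V_3 = 0 if V_2 >= 3 else -3 no longer applies, and V_3 = 3.
V_2 = 3*V_1 + 5  [with V_1=0]  = 5
V_4 = |V_2 - V_3|  [with V_2=5, V_3=3]  = 2
Without intervention: V_2 = 3*V_1 + 5  [with V_1=0]  = 5; V_3 = 0 if V_2 >= 3 else -3  [with V_2=5]  = 0; V_4 = |V_2 - V_3|  [with V_2=5, V_3=0]  = 5.
Change = 2 − 5 = -3.

-3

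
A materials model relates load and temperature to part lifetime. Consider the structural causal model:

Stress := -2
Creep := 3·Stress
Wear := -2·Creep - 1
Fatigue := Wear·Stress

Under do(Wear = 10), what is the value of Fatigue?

The intervention breaks the incoming arrows to Wear: Wear := -2·Creep - 1 no longer applies, and Wear = 10.
Fatigue = Wear·Stress  [with Wear=10, Stress=-2]  = -20

-20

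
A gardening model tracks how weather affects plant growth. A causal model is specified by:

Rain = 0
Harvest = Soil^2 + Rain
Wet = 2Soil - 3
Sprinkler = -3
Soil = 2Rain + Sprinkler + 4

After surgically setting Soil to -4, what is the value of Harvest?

16

do(Soil=-4) replaces the equation Soil = 2Rain + Sprinkler + 4 with the constant Soil = -4.
Harvest = Soil^2 + Rain  [with Soil=-4, Rain=0]  = 16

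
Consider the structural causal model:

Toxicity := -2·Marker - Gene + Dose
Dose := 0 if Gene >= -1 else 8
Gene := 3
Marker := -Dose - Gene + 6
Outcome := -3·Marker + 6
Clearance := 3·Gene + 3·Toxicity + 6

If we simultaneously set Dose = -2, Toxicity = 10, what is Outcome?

-9

The joint intervention fixes Dose = -2, Toxicity = 10, removing each variable's own equation.
Marker = -Dose - Gene + 6  [with Dose=-2, Gene=3]  = 5
Outcome = -3·Marker + 6  [with Marker=5]  = -9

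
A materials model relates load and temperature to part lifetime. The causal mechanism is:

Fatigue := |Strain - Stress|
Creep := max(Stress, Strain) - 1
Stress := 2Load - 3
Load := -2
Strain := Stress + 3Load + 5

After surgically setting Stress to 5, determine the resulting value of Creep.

Under do(Stress=5), the mechanism Stress := 2Load - 3 is discarded; Stress is fixed at 5.
Strain = Stress + 3Load + 5  [with Stress=5, Load=-2]  = 4
Creep = max(Stress, Strain) - 1  [with Stress=5, Strain=4]  = 4

4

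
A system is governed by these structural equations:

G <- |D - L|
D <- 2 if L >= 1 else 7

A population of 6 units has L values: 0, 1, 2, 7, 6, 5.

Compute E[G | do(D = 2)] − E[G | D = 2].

do(D=2) breaks D's dependence on L. With D=2 fixed, G across the units is 2, 1, 0, 5, 4, 3, mean 2.5.
Conditioning on D=2 selects the 5 unit(s) with L ∈ {1, 2, 7, 6, 5}. Their G values: 1, 0, 5, 4, 3. Mean = 2.6.
Difference = 2.5 − 2.6 = -0.1.

-0.1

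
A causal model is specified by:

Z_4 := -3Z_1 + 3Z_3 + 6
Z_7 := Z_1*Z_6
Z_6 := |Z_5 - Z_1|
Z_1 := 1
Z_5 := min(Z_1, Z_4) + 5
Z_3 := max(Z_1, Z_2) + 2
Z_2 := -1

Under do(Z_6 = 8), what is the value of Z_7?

8

Intervening sets Z_6 = 8 and removes its equation (Z_6 := |Z_5 - Z_1|).
Z_7 = Z_1*Z_6  [with Z_1=1, Z_6=8]  = 8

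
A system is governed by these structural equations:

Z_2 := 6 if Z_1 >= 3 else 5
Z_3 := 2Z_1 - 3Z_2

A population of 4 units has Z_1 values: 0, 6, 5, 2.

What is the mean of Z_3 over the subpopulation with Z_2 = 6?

Conditioning on Z_2=6 selects the 2 unit(s) with Z_1 ∈ {6, 5}. Their Z_3 values: -6, -8. Mean = -7.

-7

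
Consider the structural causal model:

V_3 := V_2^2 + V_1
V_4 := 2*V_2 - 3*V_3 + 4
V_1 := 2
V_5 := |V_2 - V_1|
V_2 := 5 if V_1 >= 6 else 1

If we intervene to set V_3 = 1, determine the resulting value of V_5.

1

do(V_3=1) replaces the equation V_3 := V_2^2 + V_1 with the constant V_3 = 1.
V_5 is not downstream of the intervention, so its value is determined by the original equations.
V_2 = 5 if V_1 >= 6 else 1  [with V_1=2]  = 1
V_5 = |V_2 - V_1|  [with V_2=1, V_1=2]  = 1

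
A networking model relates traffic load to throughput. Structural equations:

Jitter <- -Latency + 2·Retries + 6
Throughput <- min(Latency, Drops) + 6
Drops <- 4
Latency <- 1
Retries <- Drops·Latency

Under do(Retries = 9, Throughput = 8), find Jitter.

The joint intervention fixes Retries = 9, Throughput = 8, removing each variable's own equation.
Jitter = -Latency + 2·Retries + 6  [with Latency=1, Retries=9]  = 23

23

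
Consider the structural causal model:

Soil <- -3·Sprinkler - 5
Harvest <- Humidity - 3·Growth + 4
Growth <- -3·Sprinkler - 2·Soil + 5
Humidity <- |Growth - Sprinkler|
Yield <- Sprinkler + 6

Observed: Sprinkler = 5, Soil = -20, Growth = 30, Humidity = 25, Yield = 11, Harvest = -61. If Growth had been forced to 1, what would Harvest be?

5

The intervention breaks the incoming arrows to Growth: Growth <- -3·Sprinkler - 2·Soil + 5 no longer applies, and Growth = 1.
Humidity = |Growth - Sprinkler|  [with Growth=1, Sprinkler=5]  = 4
Harvest = Humidity - 3·Growth + 4  [with Humidity=4, Growth=1]  = 5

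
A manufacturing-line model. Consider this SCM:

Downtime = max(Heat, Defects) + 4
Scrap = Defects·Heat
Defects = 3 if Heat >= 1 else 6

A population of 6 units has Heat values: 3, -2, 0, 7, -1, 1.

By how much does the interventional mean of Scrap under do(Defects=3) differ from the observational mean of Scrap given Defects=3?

The intervention sets Defects=3 in all 6 units regardless of Heat. Recomputing Scrap per unit gives 9, -6, 0, 21, -3, 3; average 4.
E[Scrap|Defects=3] averages over only the 3 units with Defects=3 (Heat = 3, 7, 1): Scrap = 9, 21, 3, mean 11.
Difference = 4 − 11 = -7.

-7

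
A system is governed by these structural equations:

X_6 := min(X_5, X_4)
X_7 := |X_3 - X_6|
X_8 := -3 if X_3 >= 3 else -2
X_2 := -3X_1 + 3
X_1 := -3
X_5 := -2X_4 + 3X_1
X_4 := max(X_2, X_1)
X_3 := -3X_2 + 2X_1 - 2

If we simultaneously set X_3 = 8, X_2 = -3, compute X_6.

Setting X_3 = 8, X_2 = -3 by intervention discards those variables' equations.
X_4 = max(X_2, X_1)  [with X_2=-3, X_1=-3]  = -3
X_5 = -2X_4 + 3X_1  [with X_4=-3, X_1=-3]  = -3
X_6 = min(X_5, X_4)  [with X_5=-3, X_4=-3]  = -3

-3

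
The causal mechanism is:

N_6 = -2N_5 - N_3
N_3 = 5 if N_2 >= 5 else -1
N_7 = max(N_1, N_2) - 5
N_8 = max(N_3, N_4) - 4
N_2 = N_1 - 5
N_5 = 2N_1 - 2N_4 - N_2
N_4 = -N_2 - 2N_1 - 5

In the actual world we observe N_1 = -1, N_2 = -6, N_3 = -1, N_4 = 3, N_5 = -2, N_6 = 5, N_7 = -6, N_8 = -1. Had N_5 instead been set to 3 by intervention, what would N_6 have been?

The intervention breaks the incoming arrows to N_5: N_5 = 2N_1 - 2N_4 - N_2 no longer applies, and N_5 = 3.
N_2 = N_1 - 5  [with N_1=-1]  = -6
N_3 = 5 if N_2 >= 5 else -1  [with N_2=-6]  = -1
N_6 = -2N_5 - N_3  [with N_5=3, N_3=-1]  = -5

-5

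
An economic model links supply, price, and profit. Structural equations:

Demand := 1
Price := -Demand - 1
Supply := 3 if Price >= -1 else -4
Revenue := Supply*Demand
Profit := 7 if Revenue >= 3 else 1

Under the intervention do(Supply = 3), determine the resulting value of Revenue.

3

The intervention breaks the incoming arrows to Supply: Supply := 3 if Price >= -1 else -4 no longer applies, and Supply = 3.
Revenue = Supply*Demand  [with Supply=3, Demand=1]  = 3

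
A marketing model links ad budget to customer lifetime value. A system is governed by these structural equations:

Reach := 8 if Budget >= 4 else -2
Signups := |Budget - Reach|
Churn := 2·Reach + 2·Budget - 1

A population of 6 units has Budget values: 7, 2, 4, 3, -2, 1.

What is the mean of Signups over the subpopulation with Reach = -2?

3

E[Signups|Reach=-2] averages over only the 4 units with Reach=-2 (Budget = 2, 3, -2, 1): Signups = 4, 5, 0, 3, mean 3.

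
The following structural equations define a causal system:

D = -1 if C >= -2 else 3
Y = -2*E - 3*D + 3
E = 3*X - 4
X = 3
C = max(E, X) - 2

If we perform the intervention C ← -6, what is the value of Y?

-16

do(C=-6) replaces the equation C = max(E, X) - 2 with the constant C = -6.
E = 3*X - 4  [with X=3]  = 5
D = -1 if C >= -2 else 3  [with C=-6]  = 3
Y = -2*E - 3*D + 3  [with E=5, D=3]  = -16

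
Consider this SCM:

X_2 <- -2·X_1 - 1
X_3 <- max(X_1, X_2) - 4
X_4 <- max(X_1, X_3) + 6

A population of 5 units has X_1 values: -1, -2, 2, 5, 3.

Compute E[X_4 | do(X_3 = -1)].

The intervention sets X_3=-1 in all 5 units regardless of X_1. Recomputing X_4 per unit gives 5, 5, 8, 11, 9; average 7.6.

7.6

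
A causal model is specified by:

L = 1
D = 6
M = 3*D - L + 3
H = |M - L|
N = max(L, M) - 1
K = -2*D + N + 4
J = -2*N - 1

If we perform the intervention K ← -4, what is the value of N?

19

do(K=-4) replaces the equation K = -2*D + N + 4 with the constant K = -4.
Since N is not a descendant of the intervened variable, it is unaffected.
M = 3*D - L + 3  [with D=6, L=1]  = 20
N = max(L, M) - 1  [with L=1, M=20]  = 19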